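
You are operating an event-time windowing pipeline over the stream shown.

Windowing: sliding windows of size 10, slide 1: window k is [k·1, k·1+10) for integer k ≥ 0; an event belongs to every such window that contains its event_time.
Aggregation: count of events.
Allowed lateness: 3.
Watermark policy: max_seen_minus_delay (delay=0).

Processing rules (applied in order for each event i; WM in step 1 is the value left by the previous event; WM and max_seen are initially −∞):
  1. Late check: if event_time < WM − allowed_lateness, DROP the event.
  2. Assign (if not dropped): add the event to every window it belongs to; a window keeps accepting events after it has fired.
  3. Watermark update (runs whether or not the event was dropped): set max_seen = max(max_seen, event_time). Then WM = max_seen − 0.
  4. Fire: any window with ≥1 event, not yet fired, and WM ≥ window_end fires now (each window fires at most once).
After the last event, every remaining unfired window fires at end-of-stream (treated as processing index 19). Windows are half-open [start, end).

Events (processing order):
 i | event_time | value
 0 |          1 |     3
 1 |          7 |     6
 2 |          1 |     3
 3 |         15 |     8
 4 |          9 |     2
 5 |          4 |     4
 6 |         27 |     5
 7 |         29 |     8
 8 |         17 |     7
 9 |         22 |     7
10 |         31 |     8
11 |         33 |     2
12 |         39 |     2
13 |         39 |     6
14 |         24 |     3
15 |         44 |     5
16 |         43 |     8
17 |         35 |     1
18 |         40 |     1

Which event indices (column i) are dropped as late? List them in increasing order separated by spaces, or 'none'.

2 4 5 8 9 14 17 18

i=0 t=1 v=3: → [1,11),[0,10); WM=1
i=1 t=7 v=6: → [7,17),[6,16),[5,15),[4,14),[3,13),[2,12),[1,11),[0,10); WM=7
i=2 t=1 v=3: DROP (t<7-3); WM=7
i=3 t=15 v=8: → [15,25),[14,24),[13,23),[12,22),[11,21),[10,20),[9,19),[8,18),[7,17),[6,16); WM=15; [0,10) fires=2 [1,11) fires=2 [2,12) fires=1 [3,13) fires=1 [4,14) fires=1 [5,15) fires=1
i=4 t=9 v=2: DROP (t<15-3); WM=15
i=5 t=4 v=4: DROP (t<15-3); WM=15
i=6 t=27 v=5: → [27,37),[26,36),[25,35),[24,34),[23,33),[22,32),[21,31),[20,30),[19,29),[18,28); WM=27; [6,16) fires=2 [7,17) fires=2 [8,18) fires=1 [9,19) fires=1 [10,20) fires=1 [11,21) fires=1 [12,22) fires=1 [13,23) fires=1 [14,24) fires=1 [15,25) fires=1
i=7 t=29 v=8: → [29,39),[28,38),[27,37),[26,36),[25,35),[24,34),[23,33),[22,32),[21,31),[20,30); WM=29; [18,28) fires=1 [19,29) fires=1
i=8 t=17 v=7: DROP (t<29-3); WM=29
i=9 t=22 v=7: DROP (t<29-3); WM=29
i=10 t=31 v=8: → [31,41),[30,40),[29,39),[28,38),[27,37),[26,36),[25,35),[24,34),[23,33),[22,32); WM=31; [20,30) fires=2 [21,31) fires=2
i=11 t=33 v=2: → [33,43),[32,42),[31,41),[30,40),[29,39),[28,38),[27,37),[26,36),[25,35),[24,34); WM=33; [22,32) fires=3 [23,33) fires=3
i=12 t=39 v=2: → [39,49),[38,48),[37,47),[36,46),[35,45),[34,44),[33,43),[32,42),[31,41),[30,40); WM=39; [24,34) fires=4 [25,35) fires=4 [26,36) fires=4 [27,37) fires=4 [28,38) fires=3 [29,39) fires=3
i=13 t=39 v=6: → [39,49),[38,48),[37,47),[36,46),[35,45),[34,44),[33,43),[32,42),[31,41),[30,40); WM=39
i=14 t=24 v=3: DROP (t<39-3); WM=39
i=15 t=44 v=5: → [44,54),[43,53),[42,52),[41,51),[40,50),[39,49),[38,48),[37,47),[36,46),[35,45); WM=44; [30,40) fires=4 [31,41) fires=4 [32,42) fires=3 [33,43) fires=3 [34,44) fires=2
i=16 t=43 v=8: → [43,53),[42,52),[41,51),[40,50),[39,49),[38,48),[37,47),[36,46),[35,45),[34,44); WM=44
i=17 t=35 v=1: DROP (t<44-3); WM=44
i=18 t=40 v=1: DROP (t<44-3); WM=44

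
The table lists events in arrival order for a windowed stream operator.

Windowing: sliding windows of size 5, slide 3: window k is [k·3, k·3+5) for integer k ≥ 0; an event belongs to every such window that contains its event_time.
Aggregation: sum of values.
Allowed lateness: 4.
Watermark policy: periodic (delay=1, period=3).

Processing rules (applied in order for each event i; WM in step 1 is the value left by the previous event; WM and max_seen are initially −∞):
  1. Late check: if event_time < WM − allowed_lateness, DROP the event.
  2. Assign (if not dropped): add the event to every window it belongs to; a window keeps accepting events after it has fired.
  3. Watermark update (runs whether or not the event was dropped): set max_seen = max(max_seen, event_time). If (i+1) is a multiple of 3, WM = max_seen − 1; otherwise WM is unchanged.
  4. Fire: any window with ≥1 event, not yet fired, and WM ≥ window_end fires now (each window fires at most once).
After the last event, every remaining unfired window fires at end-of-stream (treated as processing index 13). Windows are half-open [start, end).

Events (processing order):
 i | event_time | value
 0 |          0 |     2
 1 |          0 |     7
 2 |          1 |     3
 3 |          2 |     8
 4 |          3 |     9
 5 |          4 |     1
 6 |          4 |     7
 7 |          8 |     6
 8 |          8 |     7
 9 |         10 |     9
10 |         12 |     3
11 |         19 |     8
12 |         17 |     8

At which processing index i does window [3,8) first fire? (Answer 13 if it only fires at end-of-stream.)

11

i=0 t=0 v=2: → [0,5); WM=−∞
i=1 t=0 v=7: → [0,5); WM=−∞
i=2 t=1 v=3: → [0,5); WM=0
i=3 t=2 v=8: → [0,5); WM=0
i=4 t=3 v=9: → [3,8),[0,5); WM=0
i=5 t=4 v=1: → [3,8),[0,5); WM=3
i=6 t=4 v=7: → [3,8),[0,5); WM=3
i=7 t=8 v=6: → [6,11); WM=3
i=8 t=8 v=7: → [6,11); WM=7; [0,5) fires=37
i=9 t=10 v=9: → [9,14),[6,11); WM=7
i=10 t=12 v=3: → [12,17),[9,14); WM=7
i=11 t=19 v=8: → [18,23),[15,20); WM=18; [3,8) fires=17 [6,11) fires=22 [9,14) fires=12 [12,17) fires=3
i=12 t=17 v=8: → [15,20); WM=18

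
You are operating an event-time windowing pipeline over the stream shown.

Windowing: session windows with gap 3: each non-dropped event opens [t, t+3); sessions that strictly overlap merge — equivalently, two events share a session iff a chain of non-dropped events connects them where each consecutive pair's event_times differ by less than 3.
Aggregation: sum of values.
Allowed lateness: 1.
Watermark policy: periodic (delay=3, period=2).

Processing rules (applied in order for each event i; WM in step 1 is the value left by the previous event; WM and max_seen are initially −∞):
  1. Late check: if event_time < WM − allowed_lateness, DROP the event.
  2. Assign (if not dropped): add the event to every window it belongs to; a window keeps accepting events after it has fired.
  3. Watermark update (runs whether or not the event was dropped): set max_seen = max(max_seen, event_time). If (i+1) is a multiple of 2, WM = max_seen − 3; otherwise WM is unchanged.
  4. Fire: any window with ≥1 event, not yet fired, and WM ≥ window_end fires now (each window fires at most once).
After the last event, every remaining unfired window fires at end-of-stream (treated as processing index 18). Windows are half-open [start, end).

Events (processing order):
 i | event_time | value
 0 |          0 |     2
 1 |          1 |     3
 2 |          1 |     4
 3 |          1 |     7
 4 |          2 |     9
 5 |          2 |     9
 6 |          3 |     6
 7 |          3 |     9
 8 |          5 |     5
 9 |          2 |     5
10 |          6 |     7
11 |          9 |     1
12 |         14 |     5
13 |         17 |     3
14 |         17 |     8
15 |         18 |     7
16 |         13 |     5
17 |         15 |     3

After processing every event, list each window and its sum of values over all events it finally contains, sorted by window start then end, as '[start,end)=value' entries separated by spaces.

[0,9)=66 [9,12)=1 [14,21)=26

i=0 t=0 v=2: → [0,3); WM=−∞
i=1 t=1 v=3: → [0,4); WM=-2
i=2 t=1 v=4: → [0,4); WM=-2
i=3 t=1 v=7: → [0,4); WM=-2
i=4 t=2 v=9: → [0,5); WM=-2
i=5 t=2 v=9: → [0,5); WM=-1
i=6 t=3 v=6: → [0,6); WM=-1
i=7 t=3 v=9: → [0,6); WM=0
i=8 t=5 v=5: → [0,8); WM=0
i=9 t=2 v=5: → [0,8); WM=2
i=10 t=6 v=7: → [0,9); WM=2
i=11 t=9 v=1: → [9,12); WM=6
i=12 t=14 v=5: → [14,17); WM=6
i=13 t=17 v=3: → [17,20); WM=14
i=14 t=17 v=8: → [17,20); WM=14
i=15 t=18 v=7: → [17,21); WM=15
i=16 t=13 v=5: DROP (t<15-1); WM=15
i=17 t=15 v=3: → [14,21); WM=15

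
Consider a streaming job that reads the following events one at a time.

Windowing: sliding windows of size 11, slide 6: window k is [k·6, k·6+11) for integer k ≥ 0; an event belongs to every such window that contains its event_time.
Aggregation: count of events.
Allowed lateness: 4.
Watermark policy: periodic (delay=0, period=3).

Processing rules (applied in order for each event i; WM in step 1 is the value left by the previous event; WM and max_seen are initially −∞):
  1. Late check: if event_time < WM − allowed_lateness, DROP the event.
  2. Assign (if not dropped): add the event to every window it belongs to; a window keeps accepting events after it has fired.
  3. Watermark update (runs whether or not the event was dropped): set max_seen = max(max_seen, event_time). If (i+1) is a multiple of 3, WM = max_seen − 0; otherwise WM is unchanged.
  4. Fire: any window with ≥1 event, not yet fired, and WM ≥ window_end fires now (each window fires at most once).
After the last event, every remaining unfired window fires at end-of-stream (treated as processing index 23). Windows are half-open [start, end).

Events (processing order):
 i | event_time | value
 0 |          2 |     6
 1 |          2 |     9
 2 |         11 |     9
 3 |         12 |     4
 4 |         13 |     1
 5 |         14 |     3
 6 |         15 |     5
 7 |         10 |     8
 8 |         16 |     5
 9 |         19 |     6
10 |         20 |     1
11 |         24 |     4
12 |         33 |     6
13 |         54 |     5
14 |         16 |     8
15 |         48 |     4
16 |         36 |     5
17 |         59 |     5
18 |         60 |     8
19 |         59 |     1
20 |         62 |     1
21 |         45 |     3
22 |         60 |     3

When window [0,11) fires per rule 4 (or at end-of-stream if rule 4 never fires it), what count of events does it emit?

i=0 t=2 v=6: → [0,11); WM=−∞
i=1 t=2 v=9: → [0,11); WM=−∞
i=2 t=11 v=9: → [6,17); WM=11; [0,11) fires=2
i=3 t=12 v=4: → [12,23),[6,17); WM=11
i=4 t=13 v=1: → [12,23),[6,17); WM=11
i=5 t=14 v=3: → [12,23),[6,17); WM=14
i=6 t=15 v=5: → [12,23),[6,17); WM=14
i=7 t=10 v=8: → [6,17),[0,11); WM=14
i=8 t=16 v=5: → [12,23),[6,17); WM=16
i=9 t=19 v=6: → [18,29),[12,23); WM=16
i=10 t=20 v=1: → [18,29),[12,23); WM=16
i=11 t=24 v=4: → [24,35),[18,29); WM=24; [6,17) fires=7 [12,23) fires=7
i=12 t=33 v=6: → [30,41),[24,35); WM=24
i=13 t=54 v=5: → [54,65),[48,59); WM=24
i=14 t=16 v=8: DROP (t<24-4); WM=54; [18,29) fires=3 [24,35) fires=2 [30,41) fires=1
i=15 t=48 v=4: DROP (t<54-4); WM=54
i=16 t=36 v=5: DROP (t<54-4); WM=54
i=17 t=59 v=5: → [54,65); WM=59; [48,59) fires=1
i=18 t=60 v=8: → [60,71),[54,65); WM=59
i=19 t=59 v=1: → [54,65); WM=59
i=20 t=62 v=1: → [60,71),[54,65); WM=62
i=21 t=45 v=3: DROP (t<62-4); WM=62
i=22 t=60 v=3: → [60,71),[54,65); WM=62

2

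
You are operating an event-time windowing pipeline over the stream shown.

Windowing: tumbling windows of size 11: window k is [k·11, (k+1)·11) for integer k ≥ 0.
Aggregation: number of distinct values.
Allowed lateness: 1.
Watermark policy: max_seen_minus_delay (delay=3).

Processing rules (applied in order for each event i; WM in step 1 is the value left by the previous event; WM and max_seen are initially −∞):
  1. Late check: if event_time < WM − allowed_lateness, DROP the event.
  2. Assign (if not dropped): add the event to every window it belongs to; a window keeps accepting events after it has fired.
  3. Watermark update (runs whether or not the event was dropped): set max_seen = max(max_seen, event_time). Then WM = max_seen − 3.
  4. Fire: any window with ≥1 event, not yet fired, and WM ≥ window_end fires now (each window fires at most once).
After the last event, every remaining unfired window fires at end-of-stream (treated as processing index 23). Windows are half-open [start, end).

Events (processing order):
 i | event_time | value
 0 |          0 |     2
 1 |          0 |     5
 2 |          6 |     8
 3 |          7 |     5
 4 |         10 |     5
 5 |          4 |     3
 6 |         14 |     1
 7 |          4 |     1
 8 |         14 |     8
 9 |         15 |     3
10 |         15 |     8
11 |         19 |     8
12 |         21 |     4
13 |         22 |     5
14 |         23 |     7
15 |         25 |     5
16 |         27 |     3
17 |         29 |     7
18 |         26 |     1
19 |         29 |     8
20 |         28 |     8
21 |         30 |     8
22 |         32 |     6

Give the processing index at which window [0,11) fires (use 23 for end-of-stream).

i=0 t=0 v=2: → [0,11); WM=-3
i=1 t=0 v=5: → [0,11); WM=-3
i=2 t=6 v=8: → [0,11); WM=3
i=3 t=7 v=5: → [0,11); WM=4
i=4 t=10 v=5: → [0,11); WM=7
i=5 t=4 v=3: DROP (t<7-1); WM=7
i=6 t=14 v=1: → [11,22); WM=11; [0,11) fires=3
i=7 t=4 v=1: DROP (t<11-1); WM=11
i=8 t=14 v=8: → [11,22); WM=11
i=9 t=15 v=3: → [11,22); WM=12
i=10 t=15 v=8: → [11,22); WM=12
i=11 t=19 v=8: → [11,22); WM=16
i=12 t=21 v=4: → [11,22); WM=18
i=13 t=22 v=5: → [22,33); WM=19
i=14 t=23 v=7: → [22,33); WM=20
i=15 t=25 v=5: → [22,33); WM=22; [11,22) fires=4
i=16 t=27 v=3: → [22,33); WM=24
i=17 t=29 v=7: → [22,33); WM=26
i=18 t=26 v=1: → [22,33); WM=26
i=19 t=29 v=8: → [22,33); WM=26
i=20 t=28 v=8: → [22,33); WM=26
i=21 t=30 v=8: → [22,33); WM=27
i=22 t=32 v=6: → [22,33); WM=29

6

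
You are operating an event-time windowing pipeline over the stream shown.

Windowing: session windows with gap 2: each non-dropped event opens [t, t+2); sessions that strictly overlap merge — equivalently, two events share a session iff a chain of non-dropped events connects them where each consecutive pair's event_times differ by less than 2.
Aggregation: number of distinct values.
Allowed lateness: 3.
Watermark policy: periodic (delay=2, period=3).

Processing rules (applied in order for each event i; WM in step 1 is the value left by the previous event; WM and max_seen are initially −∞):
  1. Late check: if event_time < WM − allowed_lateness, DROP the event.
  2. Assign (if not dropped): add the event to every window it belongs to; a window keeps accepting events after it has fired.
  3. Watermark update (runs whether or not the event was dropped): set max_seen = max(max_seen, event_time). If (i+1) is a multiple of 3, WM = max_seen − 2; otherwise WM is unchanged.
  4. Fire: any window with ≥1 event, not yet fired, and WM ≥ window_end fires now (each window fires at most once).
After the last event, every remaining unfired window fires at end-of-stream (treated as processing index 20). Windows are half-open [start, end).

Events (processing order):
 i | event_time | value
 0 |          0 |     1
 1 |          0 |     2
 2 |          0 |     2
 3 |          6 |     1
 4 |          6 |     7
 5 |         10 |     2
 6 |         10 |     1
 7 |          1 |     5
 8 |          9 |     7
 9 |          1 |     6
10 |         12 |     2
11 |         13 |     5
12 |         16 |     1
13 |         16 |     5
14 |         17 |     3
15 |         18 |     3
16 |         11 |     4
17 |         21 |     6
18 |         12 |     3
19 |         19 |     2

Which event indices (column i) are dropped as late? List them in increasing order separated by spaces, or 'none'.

7 9 16 18

i=0 t=0 v=1: → [0,2); WM=−∞
i=1 t=0 v=2: → [0,2); WM=−∞
i=2 t=0 v=2: → [0,2); WM=-2
i=3 t=6 v=1: → [6,8); WM=-2
i=4 t=6 v=7: → [6,8); WM=-2
i=5 t=10 v=2: → [10,12); WM=8
i=6 t=10 v=1: → [10,12); WM=8
i=7 t=1 v=5: DROP (t<8-3); WM=8
i=8 t=9 v=7: → [9,12); WM=8
i=9 t=1 v=6: DROP (t<8-3); WM=8
i=10 t=12 v=2: → [12,14); WM=8
i=11 t=13 v=5: → [12,15); WM=11
i=12 t=16 v=1: → [16,18); WM=11
i=13 t=16 v=5: → [16,18); WM=11
i=14 t=17 v=3: → [16,19); WM=15
i=15 t=18 v=3: → [16,20); WM=15
i=16 t=11 v=4: DROP (t<15-3); WM=15
i=17 t=21 v=6: → [21,23); WM=19
i=18 t=12 v=3: DROP (t<19-3); WM=19
i=19 t=19 v=2: → [16,21); WM=19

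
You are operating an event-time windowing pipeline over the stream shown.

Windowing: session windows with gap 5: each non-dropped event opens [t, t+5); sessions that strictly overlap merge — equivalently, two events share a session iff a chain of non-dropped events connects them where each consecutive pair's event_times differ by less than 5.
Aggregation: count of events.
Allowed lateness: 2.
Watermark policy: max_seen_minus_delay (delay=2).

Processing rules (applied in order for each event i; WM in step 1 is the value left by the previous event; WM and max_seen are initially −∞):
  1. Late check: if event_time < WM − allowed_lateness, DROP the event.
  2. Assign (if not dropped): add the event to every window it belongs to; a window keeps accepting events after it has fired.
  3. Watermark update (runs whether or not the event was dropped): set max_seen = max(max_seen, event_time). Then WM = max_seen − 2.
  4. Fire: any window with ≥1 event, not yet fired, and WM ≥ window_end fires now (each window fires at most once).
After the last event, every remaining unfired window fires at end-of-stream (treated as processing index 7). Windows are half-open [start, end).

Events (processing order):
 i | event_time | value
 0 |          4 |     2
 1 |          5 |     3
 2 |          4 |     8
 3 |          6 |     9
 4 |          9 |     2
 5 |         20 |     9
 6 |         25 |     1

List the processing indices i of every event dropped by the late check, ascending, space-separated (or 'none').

none

i=0 t=4 v=2: → [4,9); WM=2
i=1 t=5 v=3: → [4,10); WM=3
i=2 t=4 v=8: → [4,10); WM=3
i=3 t=6 v=9: → [4,11); WM=4
i=4 t=9 v=2: → [4,14); WM=7
i=5 t=20 v=9: → [20,25); WM=18
i=6 t=25 v=1: → [25,30); WM=23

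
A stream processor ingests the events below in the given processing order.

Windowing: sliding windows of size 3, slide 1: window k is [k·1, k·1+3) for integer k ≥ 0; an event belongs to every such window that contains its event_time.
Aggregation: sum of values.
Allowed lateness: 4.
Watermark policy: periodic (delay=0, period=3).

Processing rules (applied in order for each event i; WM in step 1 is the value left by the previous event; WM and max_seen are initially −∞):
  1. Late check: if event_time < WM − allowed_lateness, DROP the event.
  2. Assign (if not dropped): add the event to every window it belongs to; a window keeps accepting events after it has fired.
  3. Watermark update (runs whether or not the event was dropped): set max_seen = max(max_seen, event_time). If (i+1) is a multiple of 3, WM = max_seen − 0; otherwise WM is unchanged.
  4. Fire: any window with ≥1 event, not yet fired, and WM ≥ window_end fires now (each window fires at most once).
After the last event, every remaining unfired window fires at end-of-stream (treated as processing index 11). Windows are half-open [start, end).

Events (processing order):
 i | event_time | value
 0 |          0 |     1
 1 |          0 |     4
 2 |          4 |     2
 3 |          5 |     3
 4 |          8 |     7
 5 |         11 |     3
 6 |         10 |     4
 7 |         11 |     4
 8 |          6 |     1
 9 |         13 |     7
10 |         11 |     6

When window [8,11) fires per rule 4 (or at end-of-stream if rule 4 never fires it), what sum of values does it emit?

7

i=0 t=0 v=1: → [0,3); WM=−∞
i=1 t=0 v=4: → [0,3); WM=−∞
i=2 t=4 v=2: → [4,7),[3,6),[2,5); WM=4; [0,3) fires=5
i=3 t=5 v=3: → [5,8),[4,7),[3,6); WM=4
i=4 t=8 v=7: → [8,11),[7,10),[6,9); WM=4
i=5 t=11 v=3: → [11,14),[10,13),[9,12); WM=11; [2,5) fires=2 [3,6) fires=5 [4,7) fires=5 [5,8) fires=3 [6,9) fires=7 [7,10) fires=7 [8,11) fires=7
i=6 t=10 v=4: → [10,13),[9,12),[8,11); WM=11
i=7 t=11 v=4: → [11,14),[10,13),[9,12); WM=11
i=8 t=6 v=1: DROP (t<11-4); WM=11
i=9 t=13 v=7: → [13,16),[12,15),[11,14); WM=11
i=10 t=11 v=6: → [11,14),[10,13),[9,12); WM=11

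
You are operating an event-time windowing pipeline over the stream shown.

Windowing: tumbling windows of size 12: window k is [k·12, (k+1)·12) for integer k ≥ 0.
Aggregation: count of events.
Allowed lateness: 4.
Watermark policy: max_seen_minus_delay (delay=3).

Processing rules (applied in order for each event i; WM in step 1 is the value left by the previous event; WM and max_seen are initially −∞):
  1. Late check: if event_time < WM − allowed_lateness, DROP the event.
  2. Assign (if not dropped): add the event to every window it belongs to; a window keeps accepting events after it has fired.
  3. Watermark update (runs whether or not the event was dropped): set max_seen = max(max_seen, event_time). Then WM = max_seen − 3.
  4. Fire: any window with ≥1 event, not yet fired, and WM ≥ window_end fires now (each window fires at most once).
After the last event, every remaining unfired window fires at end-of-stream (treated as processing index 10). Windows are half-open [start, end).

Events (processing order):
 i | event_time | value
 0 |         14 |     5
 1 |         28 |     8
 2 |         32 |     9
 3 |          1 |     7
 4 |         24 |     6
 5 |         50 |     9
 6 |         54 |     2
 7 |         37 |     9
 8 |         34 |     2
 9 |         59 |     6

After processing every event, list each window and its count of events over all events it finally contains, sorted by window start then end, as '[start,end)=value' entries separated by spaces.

i=0 t=14 v=5: → [12,24); WM=11
i=1 t=28 v=8: → [24,36); WM=25; [12,24) fires=1
i=2 t=32 v=9: → [24,36); WM=29
i=3 t=1 v=7: DROP (t<29-4); WM=29
i=4 t=24 v=6: DROP (t<29-4); WM=29
i=5 t=50 v=9: → [48,60); WM=47; [24,36) fires=2
i=6 t=54 v=2: → [48,60); WM=51
i=7 t=37 v=9: DROP (t<51-4); WM=51
i=8 t=34 v=2: DROP (t<51-4); WM=51
i=9 t=59 v=6: → [48,60); WM=56

[12,24)=1 [24,36)=2 [48,60)=3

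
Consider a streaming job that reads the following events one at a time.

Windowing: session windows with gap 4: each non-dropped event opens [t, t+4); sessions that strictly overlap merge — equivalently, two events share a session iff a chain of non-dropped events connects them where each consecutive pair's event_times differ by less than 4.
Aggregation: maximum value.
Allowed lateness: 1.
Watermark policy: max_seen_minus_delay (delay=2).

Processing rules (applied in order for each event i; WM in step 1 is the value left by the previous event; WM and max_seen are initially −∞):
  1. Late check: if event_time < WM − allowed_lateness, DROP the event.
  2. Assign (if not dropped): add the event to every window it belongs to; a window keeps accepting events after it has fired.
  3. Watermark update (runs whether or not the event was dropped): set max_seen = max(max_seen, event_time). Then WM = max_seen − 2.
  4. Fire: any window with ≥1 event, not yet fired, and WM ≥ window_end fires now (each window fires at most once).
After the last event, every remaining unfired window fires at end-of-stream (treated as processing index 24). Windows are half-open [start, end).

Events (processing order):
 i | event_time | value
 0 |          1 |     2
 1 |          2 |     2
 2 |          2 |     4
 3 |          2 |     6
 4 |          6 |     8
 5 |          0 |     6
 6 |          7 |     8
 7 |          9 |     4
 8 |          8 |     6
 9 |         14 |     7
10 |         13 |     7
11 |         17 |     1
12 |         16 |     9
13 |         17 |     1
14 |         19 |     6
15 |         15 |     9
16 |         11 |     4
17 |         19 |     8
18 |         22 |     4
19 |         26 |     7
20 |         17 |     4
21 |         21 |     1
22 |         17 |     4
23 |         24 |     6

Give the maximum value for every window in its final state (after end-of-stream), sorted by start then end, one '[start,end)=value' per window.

[1,6)=6 [6,13)=8 [13,30)=9

i=0 t=1 v=2: → [1,5); WM=-1
i=1 t=2 v=2: → [1,6); WM=0
i=2 t=2 v=4: → [1,6); WM=0
i=3 t=2 v=6: → [1,6); WM=0
i=4 t=6 v=8: → [6,10); WM=4
i=5 t=0 v=6: DROP (t<4-1); WM=4
i=6 t=7 v=8: → [6,11); WM=5
i=7 t=9 v=4: → [6,13); WM=7
i=8 t=8 v=6: → [6,13); WM=7
i=9 t=14 v=7: → [14,18); WM=12
i=10 t=13 v=7: → [13,18); WM=12
i=11 t=17 v=1: → [13,21); WM=15
i=12 t=16 v=9: → [13,21); WM=15
i=13 t=17 v=1: → [13,21); WM=15
i=14 t=19 v=6: → [13,23); WM=17
i=15 t=15 v=9: DROP (t<17-1); WM=17
i=16 t=11 v=4: DROP (t<17-1); WM=17
i=17 t=19 v=8: → [13,23); WM=17
i=18 t=22 v=4: → [13,26); WM=20
i=19 t=26 v=7: → [26,30); WM=24
i=20 t=17 v=4: DROP (t<24-1); WM=24
i=21 t=21 v=1: DROP (t<24-1); WM=24
i=22 t=17 v=4: DROP (t<24-1); WM=24
i=23 t=24 v=6: → [13,30); WM=24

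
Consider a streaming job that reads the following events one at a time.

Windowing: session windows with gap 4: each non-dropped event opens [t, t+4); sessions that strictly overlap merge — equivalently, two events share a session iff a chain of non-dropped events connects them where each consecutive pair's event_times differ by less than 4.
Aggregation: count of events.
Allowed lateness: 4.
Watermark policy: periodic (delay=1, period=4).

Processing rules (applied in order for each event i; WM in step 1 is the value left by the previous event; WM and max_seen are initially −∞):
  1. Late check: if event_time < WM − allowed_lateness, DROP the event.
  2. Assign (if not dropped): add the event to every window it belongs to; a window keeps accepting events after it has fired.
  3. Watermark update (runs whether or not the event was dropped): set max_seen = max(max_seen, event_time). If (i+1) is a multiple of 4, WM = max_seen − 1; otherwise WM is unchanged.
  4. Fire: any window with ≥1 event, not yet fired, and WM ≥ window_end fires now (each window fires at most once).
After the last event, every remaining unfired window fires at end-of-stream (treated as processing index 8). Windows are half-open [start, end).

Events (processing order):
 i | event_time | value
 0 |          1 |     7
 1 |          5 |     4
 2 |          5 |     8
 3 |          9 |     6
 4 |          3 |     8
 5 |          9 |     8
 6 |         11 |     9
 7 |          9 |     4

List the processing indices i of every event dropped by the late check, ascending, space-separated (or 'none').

i=0 t=1 v=7: → [1,5); WM=−∞
i=1 t=5 v=4: → [5,9); WM=−∞
i=2 t=5 v=8: → [5,9); WM=−∞
i=3 t=9 v=6: → [9,13); WM=8
i=4 t=3 v=8: DROP (t<8-4); WM=8
i=5 t=9 v=8: → [9,13); WM=8
i=6 t=11 v=9: → [9,15); WM=8
i=7 t=9 v=4: → [9,15); WM=10

4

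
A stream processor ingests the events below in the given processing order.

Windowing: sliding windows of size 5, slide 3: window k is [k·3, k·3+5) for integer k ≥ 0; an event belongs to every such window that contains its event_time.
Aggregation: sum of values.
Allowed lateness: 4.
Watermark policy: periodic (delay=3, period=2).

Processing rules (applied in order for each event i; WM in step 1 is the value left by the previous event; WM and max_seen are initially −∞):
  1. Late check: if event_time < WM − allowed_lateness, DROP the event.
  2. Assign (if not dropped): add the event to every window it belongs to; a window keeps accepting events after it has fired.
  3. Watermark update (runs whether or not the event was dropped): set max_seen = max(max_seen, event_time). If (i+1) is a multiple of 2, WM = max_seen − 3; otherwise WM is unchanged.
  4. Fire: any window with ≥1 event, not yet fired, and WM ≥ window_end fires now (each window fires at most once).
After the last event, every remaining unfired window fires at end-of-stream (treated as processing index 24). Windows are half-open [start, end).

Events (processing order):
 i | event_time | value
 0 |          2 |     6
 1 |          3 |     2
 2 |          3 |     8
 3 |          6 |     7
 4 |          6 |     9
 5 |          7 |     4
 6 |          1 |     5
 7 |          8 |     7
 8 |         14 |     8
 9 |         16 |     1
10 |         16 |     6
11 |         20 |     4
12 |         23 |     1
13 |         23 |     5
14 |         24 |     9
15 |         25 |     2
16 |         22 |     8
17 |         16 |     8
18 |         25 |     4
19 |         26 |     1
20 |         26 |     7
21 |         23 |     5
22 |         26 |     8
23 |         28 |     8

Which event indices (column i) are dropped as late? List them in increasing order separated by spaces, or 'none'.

17

i=0 t=2 v=6: → [0,5); WM=−∞
i=1 t=3 v=2: → [3,8),[0,5); WM=0
i=2 t=3 v=8: → [3,8),[0,5); WM=0
i=3 t=6 v=7: → [6,11),[3,8); WM=3
i=4 t=6 v=9: → [6,11),[3,8); WM=3
i=5 t=7 v=4: → [6,11),[3,8); WM=4
i=6 t=1 v=5: → [0,5); WM=4
i=7 t=8 v=7: → [6,11); WM=5; [0,5) fires=21
i=8 t=14 v=8: → [12,17); WM=5
i=9 t=16 v=1: → [15,20),[12,17); WM=13; [3,8) fires=30 [6,11) fires=27
i=10 t=16 v=6: → [15,20),[12,17); WM=13
i=11 t=20 v=4: → [18,23); WM=17; [12,17) fires=15
i=12 t=23 v=1: → [21,26); WM=17
i=13 t=23 v=5: → [21,26); WM=20; [15,20) fires=7
i=14 t=24 v=9: → [24,29),[21,26); WM=20
i=15 t=25 v=2: → [24,29),[21,26); WM=22
i=16 t=22 v=8: → [21,26),[18,23); WM=22
i=17 t=16 v=8: DROP (t<22-4); WM=22
i=18 t=25 v=4: → [24,29),[21,26); WM=22
i=19 t=26 v=1: → [24,29); WM=23; [18,23) fires=12
i=20 t=26 v=7: → [24,29); WM=23
i=21 t=23 v=5: → [21,26); WM=23
i=22 t=26 v=8: → [24,29); WM=23
i=23 t=28 v=8: → [27,32),[24,29); WM=25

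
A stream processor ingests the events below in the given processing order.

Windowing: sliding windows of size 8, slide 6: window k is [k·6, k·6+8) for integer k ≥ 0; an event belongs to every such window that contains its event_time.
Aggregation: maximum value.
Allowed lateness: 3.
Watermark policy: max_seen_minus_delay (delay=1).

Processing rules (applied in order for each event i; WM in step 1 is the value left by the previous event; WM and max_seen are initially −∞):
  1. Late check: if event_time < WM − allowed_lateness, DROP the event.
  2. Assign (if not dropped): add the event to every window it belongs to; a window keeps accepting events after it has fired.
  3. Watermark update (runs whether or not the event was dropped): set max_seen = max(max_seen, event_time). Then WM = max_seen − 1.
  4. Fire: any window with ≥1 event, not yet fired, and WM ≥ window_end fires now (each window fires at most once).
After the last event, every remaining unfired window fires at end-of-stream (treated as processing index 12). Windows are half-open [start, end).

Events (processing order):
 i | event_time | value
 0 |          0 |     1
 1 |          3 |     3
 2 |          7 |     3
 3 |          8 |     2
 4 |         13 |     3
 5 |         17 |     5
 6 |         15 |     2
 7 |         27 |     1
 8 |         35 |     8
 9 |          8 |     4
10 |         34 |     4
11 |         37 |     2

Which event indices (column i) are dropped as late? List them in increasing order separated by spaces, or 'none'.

9

i=0 t=0 v=1: → [0,8); WM=-1
i=1 t=3 v=3: → [0,8); WM=2
i=2 t=7 v=3: → [6,14),[0,8); WM=6
i=3 t=8 v=2: → [6,14); WM=7
i=4 t=13 v=3: → [12,20),[6,14); WM=12; [0,8) fires=3
i=5 t=17 v=5: → [12,20); WM=16; [6,14) fires=3
i=6 t=15 v=2: → [12,20); WM=16
i=7 t=27 v=1: → [24,32); WM=26; [12,20) fires=5
i=8 t=35 v=8: → [30,38); WM=34; [24,32) fires=1
i=9 t=8 v=4: DROP (t<34-3); WM=34
i=10 t=34 v=4: → [30,38); WM=34
i=11 t=37 v=2: → [36,44),[30,38); WM=36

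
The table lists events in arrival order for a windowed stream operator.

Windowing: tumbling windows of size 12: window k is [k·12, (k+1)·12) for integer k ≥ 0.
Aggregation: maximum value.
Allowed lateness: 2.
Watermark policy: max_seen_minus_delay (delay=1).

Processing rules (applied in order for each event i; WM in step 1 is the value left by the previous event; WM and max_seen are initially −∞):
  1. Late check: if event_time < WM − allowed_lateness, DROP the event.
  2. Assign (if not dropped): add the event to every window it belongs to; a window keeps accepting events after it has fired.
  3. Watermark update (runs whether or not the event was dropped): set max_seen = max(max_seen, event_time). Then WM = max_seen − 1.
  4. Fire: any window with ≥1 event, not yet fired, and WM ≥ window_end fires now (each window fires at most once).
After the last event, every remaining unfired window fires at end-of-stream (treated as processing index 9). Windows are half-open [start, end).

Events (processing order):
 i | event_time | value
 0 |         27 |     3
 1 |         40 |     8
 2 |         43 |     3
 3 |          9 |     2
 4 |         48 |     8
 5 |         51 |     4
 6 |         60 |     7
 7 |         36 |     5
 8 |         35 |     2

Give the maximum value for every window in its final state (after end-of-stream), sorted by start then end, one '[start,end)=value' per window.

i=0 t=27 v=3: → [24,36); WM=26
i=1 t=40 v=8: → [36,48); WM=39; [24,36) fires=3
i=2 t=43 v=3: → [36,48); WM=42
i=3 t=9 v=2: DROP (t<42-2); WM=42
i=4 t=48 v=8: → [48,60); WM=47
i=5 t=51 v=4: → [48,60); WM=50; [36,48) fires=8
i=6 t=60 v=7: → [60,72); WM=59
i=7 t=36 v=5: DROP (t<59-2); WM=59
i=8 t=35 v=2: DROP (t<59-2); WM=59

[24,36)=3 [36,48)=8 [48,60)=8 [60,72)=7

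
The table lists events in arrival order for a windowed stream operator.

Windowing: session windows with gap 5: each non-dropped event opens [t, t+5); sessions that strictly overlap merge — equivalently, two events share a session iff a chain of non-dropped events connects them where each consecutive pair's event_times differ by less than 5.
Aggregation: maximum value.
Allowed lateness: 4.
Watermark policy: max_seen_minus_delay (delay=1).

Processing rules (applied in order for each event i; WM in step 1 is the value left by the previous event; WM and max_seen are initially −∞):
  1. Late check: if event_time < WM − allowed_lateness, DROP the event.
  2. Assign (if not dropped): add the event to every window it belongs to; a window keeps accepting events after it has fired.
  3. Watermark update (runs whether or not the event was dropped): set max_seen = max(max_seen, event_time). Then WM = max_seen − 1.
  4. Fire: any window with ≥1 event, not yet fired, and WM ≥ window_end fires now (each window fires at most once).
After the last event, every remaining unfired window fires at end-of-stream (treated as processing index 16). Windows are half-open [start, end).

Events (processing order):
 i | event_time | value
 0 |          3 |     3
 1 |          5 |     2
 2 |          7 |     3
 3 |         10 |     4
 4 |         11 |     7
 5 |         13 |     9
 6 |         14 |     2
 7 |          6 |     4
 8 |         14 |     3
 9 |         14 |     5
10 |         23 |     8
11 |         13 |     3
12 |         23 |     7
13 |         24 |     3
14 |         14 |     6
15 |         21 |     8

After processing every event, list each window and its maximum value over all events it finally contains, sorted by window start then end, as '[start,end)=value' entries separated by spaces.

i=0 t=3 v=3: → [3,8); WM=2
i=1 t=5 v=2: → [3,10); WM=4
i=2 t=7 v=3: → [3,12); WM=6
i=3 t=10 v=4: → [3,15); WM=9
i=4 t=11 v=7: → [3,16); WM=10
i=5 t=13 v=9: → [3,18); WM=12
i=6 t=14 v=2: → [3,19); WM=13
i=7 t=6 v=4: DROP (t<13-4); WM=13
i=8 t=14 v=3: → [3,19); WM=13
i=9 t=14 v=5: → [3,19); WM=13
i=10 t=23 v=8: → [23,28); WM=22
i=11 t=13 v=3: DROP (t<22-4); WM=22
i=12 t=23 v=7: → [23,28); WM=22
i=13 t=24 v=3: → [23,29); WM=23
i=14 t=14 v=6: DROP (t<23-4); WM=23
i=15 t=21 v=8: → [21,29); WM=23

[3,19)=9 [21,29)=8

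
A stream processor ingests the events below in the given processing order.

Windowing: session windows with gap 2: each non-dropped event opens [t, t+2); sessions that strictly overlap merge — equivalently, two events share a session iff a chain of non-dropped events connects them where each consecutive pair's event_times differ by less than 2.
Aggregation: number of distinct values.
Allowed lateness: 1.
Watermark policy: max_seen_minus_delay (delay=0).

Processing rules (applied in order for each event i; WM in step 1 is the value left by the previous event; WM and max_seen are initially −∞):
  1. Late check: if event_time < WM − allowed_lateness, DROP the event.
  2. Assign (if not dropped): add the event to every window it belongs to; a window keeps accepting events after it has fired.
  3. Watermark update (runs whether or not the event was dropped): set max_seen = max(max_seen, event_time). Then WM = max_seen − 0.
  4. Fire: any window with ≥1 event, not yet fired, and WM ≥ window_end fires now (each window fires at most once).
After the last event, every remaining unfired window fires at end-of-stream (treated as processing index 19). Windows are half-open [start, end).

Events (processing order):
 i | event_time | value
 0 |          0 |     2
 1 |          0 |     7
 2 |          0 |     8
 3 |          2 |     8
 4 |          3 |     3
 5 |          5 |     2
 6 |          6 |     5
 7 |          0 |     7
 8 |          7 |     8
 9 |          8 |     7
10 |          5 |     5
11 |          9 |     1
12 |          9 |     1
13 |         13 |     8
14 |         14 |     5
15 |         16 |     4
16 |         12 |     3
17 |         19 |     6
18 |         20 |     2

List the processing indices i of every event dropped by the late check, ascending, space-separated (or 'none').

7 10 16

i=0 t=0 v=2: → [0,2); WM=0
i=1 t=0 v=7: → [0,2); WM=0
i=2 t=0 v=8: → [0,2); WM=0
i=3 t=2 v=8: → [2,4); WM=2
i=4 t=3 v=3: → [2,5); WM=3
i=5 t=5 v=2: → [5,7); WM=5
i=6 t=6 v=5: → [5,8); WM=6
i=7 t=0 v=7: DROP (t<6-1); WM=6
i=8 t=7 v=8: → [5,9); WM=7
i=9 t=8 v=7: → [5,10); WM=8
i=10 t=5 v=5: DROP (t<8-1); WM=8
i=11 t=9 v=1: → [5,11); WM=9
i=12 t=9 v=1: → [5,11); WM=9
i=13 t=13 v=8: → [13,15); WM=13
i=14 t=14 v=5: → [13,16); WM=14
i=15 t=16 v=4: → [16,18); WM=16
i=16 t=12 v=3: DROP (t<16-1); WM=16
i=17 t=19 v=6: → [19,21); WM=19
i=18 t=20 v=2: → [19,22); WM=20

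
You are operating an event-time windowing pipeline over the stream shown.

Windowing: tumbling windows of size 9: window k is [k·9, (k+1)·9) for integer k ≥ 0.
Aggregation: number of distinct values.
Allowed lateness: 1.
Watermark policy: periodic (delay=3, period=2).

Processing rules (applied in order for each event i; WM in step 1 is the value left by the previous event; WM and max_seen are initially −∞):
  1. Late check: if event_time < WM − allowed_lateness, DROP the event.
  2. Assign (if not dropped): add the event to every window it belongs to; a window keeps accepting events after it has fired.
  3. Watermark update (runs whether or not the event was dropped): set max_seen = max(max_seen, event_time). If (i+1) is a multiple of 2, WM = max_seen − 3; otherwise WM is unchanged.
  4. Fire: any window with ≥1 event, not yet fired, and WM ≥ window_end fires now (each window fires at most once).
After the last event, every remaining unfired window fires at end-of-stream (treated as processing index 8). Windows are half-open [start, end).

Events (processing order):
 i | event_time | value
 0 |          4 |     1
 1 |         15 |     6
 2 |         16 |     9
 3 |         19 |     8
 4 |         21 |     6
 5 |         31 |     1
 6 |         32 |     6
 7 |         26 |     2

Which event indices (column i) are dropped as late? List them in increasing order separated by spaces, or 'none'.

7

i=0 t=4 v=1: → [0,9); WM=−∞
i=1 t=15 v=6: → [9,18); WM=12; [0,9) fires=1
i=2 t=16 v=9: → [9,18); WM=12
i=3 t=19 v=8: → [18,27); WM=16
i=4 t=21 v=6: → [18,27); WM=16
i=5 t=31 v=1: → [27,36); WM=28; [9,18) fires=2 [18,27) fires=2
i=6 t=32 v=6: → [27,36); WM=28
i=7 t=26 v=2: DROP (t<28-1); WM=29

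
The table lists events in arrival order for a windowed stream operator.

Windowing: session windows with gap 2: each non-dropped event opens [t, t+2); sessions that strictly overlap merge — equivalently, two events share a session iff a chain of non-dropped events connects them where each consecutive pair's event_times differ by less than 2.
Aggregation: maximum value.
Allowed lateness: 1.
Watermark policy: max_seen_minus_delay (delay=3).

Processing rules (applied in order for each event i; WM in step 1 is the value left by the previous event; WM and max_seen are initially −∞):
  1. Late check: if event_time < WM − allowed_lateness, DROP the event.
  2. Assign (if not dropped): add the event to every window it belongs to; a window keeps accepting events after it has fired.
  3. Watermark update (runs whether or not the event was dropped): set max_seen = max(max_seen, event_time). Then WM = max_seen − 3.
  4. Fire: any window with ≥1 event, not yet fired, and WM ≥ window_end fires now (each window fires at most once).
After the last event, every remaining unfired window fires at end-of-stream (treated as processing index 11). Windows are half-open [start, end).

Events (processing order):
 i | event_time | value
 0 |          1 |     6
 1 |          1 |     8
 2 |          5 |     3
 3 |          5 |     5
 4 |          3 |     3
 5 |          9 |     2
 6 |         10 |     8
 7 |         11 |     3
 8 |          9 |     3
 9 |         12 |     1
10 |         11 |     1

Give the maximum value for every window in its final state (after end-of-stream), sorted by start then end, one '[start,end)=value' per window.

i=0 t=1 v=6: → [1,3); WM=-2
i=1 t=1 v=8: → [1,3); WM=-2
i=2 t=5 v=3: → [5,7); WM=2
i=3 t=5 v=5: → [5,7); WM=2
i=4 t=3 v=3: → [3,5); WM=2
i=5 t=9 v=2: → [9,11); WM=6
i=6 t=10 v=8: → [9,12); WM=7
i=7 t=11 v=3: → [9,13); WM=8
i=8 t=9 v=3: → [9,13); WM=8
i=9 t=12 v=1: → [9,14); WM=9
i=10 t=11 v=1: → [9,14); WM=9

[1,3)=8 [3,5)=3 [5,7)=5 [9,14)=8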